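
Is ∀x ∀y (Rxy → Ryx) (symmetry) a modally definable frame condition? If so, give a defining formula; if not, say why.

Yes, by r → □◇r

The condition is symmetry. A defining modal formula is r → □◇r.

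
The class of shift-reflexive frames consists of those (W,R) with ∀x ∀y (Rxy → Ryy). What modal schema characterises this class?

This is shift-reflexivity; the standard corresponding axiom is T□: □(□q → q).
Suppose □(□q→q) is valid. Take Rxy and set V(q)={w : Ryw}. Then at y, □q holds; since □(□q→q) at x, □q→q at y, so q at y, i.e. Ryy.

□(□q → q)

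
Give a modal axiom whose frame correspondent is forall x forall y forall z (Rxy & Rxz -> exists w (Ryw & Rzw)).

◇□ψ → □◇ψ

This is convergence; the standard corresponding axiom is .2: ◇□ψ → □◇ψ.
Suppose ◇□ψ→□◇ψ is valid. Take Rxy, Rxz and set V(ψ)={w : Ryw}. Then □ψ at y so ◇□ψ at x, so □◇ψ at x, so ◇ψ at z, giving w with Rzw and Ryw.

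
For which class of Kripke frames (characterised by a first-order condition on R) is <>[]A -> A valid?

Replacing A by ¬A and contraposing gives the equivalent schema A → □◇A.
Suppose A→□◇A is valid. Take Rxy and set V(A)={x}. Then A at x, so □◇A at x, so ◇A at y, so some z with Ryz has A; z=x, i.e. Ryx.
Conversely, on a frame with symmetry the schema holds at every world under every valuation.
Frame condition: forall x forall y (Rxy -> Ryx).

symmetry: forall x forall y (Rxy -> Ryx)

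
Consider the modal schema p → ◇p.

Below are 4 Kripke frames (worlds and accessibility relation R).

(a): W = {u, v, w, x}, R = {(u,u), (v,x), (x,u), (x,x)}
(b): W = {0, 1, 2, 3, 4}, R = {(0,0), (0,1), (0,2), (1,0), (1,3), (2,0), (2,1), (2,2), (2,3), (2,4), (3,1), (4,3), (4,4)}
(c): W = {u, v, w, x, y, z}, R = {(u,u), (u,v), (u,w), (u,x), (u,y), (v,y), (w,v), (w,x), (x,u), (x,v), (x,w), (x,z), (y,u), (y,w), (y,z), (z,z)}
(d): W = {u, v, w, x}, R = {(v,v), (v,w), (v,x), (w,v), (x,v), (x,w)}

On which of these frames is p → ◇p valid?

none

The schema corresponds to reflexivity: ∀x Rxx.
(a): fails — world v does not see itself.
(b): fails — world 1 does not see itself.
(c): fails — world v does not see itself.
(d): fails — world u does not see itself.
Valid on no frame.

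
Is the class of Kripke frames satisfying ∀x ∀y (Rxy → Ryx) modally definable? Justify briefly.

Yes: it is symmetry, defined by the B schema q → □◇q.
Suppose q→□◇q is valid. Take Rxy and set V(q)={x}. Then q at x, so □◇q at x, so ◇q at y, so some z with Ryz has q; z=x, i.e. Ryx.

Definable; q → □◇q defines it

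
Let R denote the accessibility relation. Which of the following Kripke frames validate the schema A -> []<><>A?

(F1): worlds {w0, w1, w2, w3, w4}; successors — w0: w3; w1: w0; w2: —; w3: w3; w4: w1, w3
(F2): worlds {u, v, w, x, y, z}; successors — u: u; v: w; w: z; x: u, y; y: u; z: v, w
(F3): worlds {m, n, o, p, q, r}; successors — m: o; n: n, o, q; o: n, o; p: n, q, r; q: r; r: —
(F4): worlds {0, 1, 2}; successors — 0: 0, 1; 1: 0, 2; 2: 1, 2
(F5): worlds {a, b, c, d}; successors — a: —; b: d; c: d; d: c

This is the axiom for a generalized confluence (Geach) condition; its first-order frame correspondent is forall x forall z (xRz -> exists w (x = w & z R^2 w)).
(F1): fails — w0Rw3 but no w with w0=w and w3R²w.
(F2): fails — xRu but no t with x=t and uR²t.
(F3): fails — mRo but no w with m=w and oR²w.
(F4): condition met.
(F5): fails — bRd but no w with b=w and dR²w.
Valid on: (F4).

(F4)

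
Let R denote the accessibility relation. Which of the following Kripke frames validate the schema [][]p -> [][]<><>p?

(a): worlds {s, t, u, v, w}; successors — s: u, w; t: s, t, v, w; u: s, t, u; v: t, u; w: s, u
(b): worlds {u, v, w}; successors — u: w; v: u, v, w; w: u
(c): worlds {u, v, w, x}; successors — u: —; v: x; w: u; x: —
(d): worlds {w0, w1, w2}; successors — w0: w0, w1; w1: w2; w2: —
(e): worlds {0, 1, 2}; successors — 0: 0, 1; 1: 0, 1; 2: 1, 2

This is the axiom for a generalized confluence (Geach) condition; its first-order frame correspondent is forall x forall z (x R^2 z -> exists w (x R^2 w & z R^2 w)).
(a): condition met.
(b): condition met.
(c): condition met.
(d): fails — w0R²w1 but no w with w0R²w and w1R²w.
(e): condition met.
Valid on: (a), (b), (c), (e).

(a), (b), (c), (e)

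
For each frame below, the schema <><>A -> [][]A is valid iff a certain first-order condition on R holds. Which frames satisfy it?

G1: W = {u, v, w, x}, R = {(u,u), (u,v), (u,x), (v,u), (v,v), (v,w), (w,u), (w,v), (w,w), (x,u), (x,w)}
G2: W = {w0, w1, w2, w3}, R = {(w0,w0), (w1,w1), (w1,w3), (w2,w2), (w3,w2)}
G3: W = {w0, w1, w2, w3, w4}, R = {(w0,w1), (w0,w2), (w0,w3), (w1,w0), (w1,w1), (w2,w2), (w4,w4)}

none

The schema corresponds to a generalized confluence (Geach) condition: forall x forall y forall z ((x R^2 y & x R^2 z) -> exists w (y = w & z = w)).
G1: fails — uR²u, uR²v but u ≠ v.
G2: fails — w1R²w1, w1R²w2 but w1 ≠ w2.
G3: fails — w0R²w0, w0R²w1 but w0 ≠ w1.
Valid on no frame.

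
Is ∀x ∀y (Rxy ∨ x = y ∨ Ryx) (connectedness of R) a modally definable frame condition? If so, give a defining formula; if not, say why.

If a class were modally definable it would be closed under disjoint unions (Goldblatt–Thomason).
Take 2 disjoint single-world reflexive frames: each is trivially connected, but their disjoint union has 2 worlds with no edge between distinct components, so it is not connected.
Hence connectedness of R is not modally definable.

No — not modally definable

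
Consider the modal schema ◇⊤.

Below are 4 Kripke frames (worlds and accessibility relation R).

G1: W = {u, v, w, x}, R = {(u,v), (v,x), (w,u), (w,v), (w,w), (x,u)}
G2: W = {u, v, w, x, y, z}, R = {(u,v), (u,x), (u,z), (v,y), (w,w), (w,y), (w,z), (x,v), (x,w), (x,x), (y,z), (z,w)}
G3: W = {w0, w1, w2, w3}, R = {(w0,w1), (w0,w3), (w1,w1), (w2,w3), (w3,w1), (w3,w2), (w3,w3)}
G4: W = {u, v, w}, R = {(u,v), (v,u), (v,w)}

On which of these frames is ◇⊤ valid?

G1, G2, G3

The schema corresponds to seriality: ∀x ∃y Rxy.
G1: ✓.
G2: ✓.
G3: ✓.
G4: fails — world w has no successor.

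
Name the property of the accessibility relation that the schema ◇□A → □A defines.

This is a form of the 5 axiom.
Its frame correspondent is the Euclidean property — ∀x ∀y ∀z (Rxy ∧ Rxz → Ryz).

the Euclidean property: ∀x ∀y ∀z (Rxy ∧ Rxz → Ryz)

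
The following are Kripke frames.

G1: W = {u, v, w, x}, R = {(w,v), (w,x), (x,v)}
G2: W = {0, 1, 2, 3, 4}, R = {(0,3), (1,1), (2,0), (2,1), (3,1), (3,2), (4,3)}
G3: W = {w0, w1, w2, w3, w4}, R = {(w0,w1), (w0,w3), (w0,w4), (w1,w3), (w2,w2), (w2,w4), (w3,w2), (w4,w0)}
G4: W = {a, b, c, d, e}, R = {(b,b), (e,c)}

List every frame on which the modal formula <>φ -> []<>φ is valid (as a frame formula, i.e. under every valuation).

This is the axiom for the Euclidean property; its first-order frame correspondent is forall x forall y forall z (Rxy & Rxz -> Ryz).
G1: fails — Rwx and Rwx but not Rxx.
G2: fails — R03 and R03 but not R33.
G3: fails — Rw0w4 and Rw0w4 but not Rw4w4.
G4: fails — Rec and Rec but not Rcc.

none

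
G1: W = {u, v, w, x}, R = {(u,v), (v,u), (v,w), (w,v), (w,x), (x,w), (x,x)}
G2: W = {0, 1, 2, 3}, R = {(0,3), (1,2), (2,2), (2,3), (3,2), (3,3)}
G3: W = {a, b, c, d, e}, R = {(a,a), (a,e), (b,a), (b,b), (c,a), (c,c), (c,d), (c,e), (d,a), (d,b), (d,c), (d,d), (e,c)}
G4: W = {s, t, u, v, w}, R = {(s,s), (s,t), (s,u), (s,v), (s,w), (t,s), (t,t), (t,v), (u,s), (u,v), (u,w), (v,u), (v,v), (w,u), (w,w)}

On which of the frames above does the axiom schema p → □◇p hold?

This is the axiom for symmetry; its first-order frame correspondent is ∀x ∀y (Rxy → Ryx).
G1: ✓.
G2: fails — R12 but not R21.
G3: fails — Rae but not Rea.
G4: fails — Rtv but not Rvt.
Valid on: G1.

G1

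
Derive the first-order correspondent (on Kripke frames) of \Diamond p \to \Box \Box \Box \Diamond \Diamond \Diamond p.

\forall x \forall y \forall z ((xRy \wedge x R^3 z) \to \exists w (y = w \wedge z R^3 w))

This is a Sahlqvist (Geach-type) schema ◇^1□^0p → □^3◇^3p.
First-order correspondent: \forall x \forall y \forall z ((xRy \wedge x R^3 z) \to \exists w (y = w \wedge z R^3 w)).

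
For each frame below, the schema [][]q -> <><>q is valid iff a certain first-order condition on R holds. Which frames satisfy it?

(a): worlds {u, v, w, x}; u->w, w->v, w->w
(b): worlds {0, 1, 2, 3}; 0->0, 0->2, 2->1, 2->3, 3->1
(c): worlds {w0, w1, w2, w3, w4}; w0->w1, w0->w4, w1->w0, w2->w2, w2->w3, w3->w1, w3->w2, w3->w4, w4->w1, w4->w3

Frame correspondent (Sahlqvist): forall x exists w (x R^2 w & x R^2 w) — i.e. a generalized confluence (Geach) condition.
(a): fails — at v but no t with vR²t and vR²t.
(b): fails — at 1 but no w with 1R²w and 1R²w.
(c): ✓.
Valid on: (c).

(c)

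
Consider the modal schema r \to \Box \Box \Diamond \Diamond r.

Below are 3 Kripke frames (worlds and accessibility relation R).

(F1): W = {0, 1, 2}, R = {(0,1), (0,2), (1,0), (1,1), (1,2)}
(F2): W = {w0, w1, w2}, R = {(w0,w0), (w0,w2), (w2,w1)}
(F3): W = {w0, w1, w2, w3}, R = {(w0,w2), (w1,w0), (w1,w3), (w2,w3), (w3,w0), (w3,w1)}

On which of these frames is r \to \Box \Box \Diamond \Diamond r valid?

none

Frame correspondent (Sahlqvist): \forall x \forall z (x R^2 z \to \exists w (x = w \wedge z R^2 w)) — i.e. a generalized confluence (Geach) condition.
(F1): fails — 0R²2 but no w with 0=w and 2R²w.
(F2): fails — w0R²w1 but no w with w0=w and w1R²w.
(F3): fails — w1R²w0 but no w with w1=w and w0R²w.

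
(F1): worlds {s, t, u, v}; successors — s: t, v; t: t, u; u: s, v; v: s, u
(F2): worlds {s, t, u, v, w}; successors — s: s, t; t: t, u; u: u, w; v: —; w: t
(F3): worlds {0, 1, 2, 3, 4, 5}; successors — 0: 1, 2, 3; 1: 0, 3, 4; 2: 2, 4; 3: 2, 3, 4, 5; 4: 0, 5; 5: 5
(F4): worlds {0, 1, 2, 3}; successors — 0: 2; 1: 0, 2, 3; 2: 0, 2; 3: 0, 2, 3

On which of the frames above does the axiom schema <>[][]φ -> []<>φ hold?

Frame correspondent (Sahlqvist): forall x forall y forall z ((xRy & xRz) -> exists w (y R^2 w & zRw)) — i.e. a generalized confluence (Geach) condition.
(F1): ✓.
(F2): ✓.
(F3): fails — 3R5, 3R2 but no w with 5R²w and 2Rw.
(F4): ✓.
Valid on: (F1), (F2), (F4).

(F1), (F2), (F4)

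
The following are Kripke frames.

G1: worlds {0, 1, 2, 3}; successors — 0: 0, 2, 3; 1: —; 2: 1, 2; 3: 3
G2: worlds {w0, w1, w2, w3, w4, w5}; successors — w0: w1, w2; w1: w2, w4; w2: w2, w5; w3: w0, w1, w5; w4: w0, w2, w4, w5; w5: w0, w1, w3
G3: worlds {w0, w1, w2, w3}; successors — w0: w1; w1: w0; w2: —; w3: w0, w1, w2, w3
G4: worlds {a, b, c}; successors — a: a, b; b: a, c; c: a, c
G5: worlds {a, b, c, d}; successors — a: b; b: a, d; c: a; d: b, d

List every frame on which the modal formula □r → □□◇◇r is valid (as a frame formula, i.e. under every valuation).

This is the axiom for a generalized confluence (Geach) condition; its first-order frame correspondent is ∀x ∀z (xR²z → ∃w (xRw ∧ zR²w)).
G1: fails — 0R²1 but no w with 0Rw and 1R²w.
G2: fails — w5R²w0 but no w with w5Rw and w0R²w.
G3: fails — w0R²w0 but no w with w0Rw and w0R²w.
G4: satisfies the condition.
G5: fails — aR²a but no w with aRw and aR²w.
Valid on: G4.

G4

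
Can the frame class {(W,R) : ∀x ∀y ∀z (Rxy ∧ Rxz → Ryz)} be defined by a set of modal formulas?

Yes, by ◇r → □◇r

Yes: it is the Euclidean property, defined by the 5 schema ◇r → □◇r.
Suppose ◇r→□◇r is valid. Take Rxy, Rxz and set V(r)={y}. Then ◇r at x, so □◇r at x, so ◇r at z, so some w with Rzw has r; w=y, i.e. Rzy. By symmetry of the argument, Ryz.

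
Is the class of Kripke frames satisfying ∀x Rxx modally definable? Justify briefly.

Yes: it is reflexivity, defined by the T schema □p → p.
Suppose □p→p is valid. At any x set V(p)={w : Rxw}. Then □p holds at x, so p holds at x, i.e. Rxx.

Yes — defined by □p → p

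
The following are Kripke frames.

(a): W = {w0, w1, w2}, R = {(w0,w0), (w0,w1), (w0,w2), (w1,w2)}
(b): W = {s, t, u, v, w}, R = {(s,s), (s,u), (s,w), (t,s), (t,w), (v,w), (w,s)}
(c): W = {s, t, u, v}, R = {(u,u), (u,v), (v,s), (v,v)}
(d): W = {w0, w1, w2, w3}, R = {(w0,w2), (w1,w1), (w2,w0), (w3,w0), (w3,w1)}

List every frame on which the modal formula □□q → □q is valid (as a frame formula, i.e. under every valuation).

The schema corresponds to density: ∀x ∀y (Rxy → ∃z (Rxz ∧ Rzy)).
(a): fails — Rw1w2 but no z with Rw1z and Rzw2.
(b): fails — Rvw but no z with Rvz and Rzw.
(c): condition met.
(d): fails — Rw3w0 but no z with Rw3z and Rzw0.
Valid on: (c).

(c)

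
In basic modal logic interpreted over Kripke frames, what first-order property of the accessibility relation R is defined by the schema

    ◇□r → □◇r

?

convergence

Suppose ◇□r→□◇r is valid. Take Rxy, Rxz and set V(r)={w : Ryw}. Then □r at y so ◇□r at x, so □◇r at x, so ◇r at z, giving w with Rzw and Ryw.
The converse is a direct semantic check.
Frame condition: ∀x ∀y ∀z (Rxy ∧ Rxz → ∃w (Ryw ∧ Rzw)).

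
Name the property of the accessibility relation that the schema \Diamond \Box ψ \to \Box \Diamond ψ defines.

convergence: \forall x \forall y \forall z (Rxy \wedge Rxz \to \exists w (Ryw \wedge Rzw))

Suppose ◇□ψ→□◇ψ is valid. Take Rxy, Rxz and set V(ψ)={w : Ryw}. Then □ψ at y so ◇□ψ at x, so □◇ψ at x, so ◇ψ at z, giving w with Rzw and Ryw.
Conversely, any frame satisfying \forall x \forall y \forall z (Rxy \wedge Rxz \to \exists w (Ryw \wedge Rzw)) validates the schema.
Frame condition: \forall x \forall y \forall z (Rxy \wedge Rxz \to \exists w (Ryw \wedge Rzw)).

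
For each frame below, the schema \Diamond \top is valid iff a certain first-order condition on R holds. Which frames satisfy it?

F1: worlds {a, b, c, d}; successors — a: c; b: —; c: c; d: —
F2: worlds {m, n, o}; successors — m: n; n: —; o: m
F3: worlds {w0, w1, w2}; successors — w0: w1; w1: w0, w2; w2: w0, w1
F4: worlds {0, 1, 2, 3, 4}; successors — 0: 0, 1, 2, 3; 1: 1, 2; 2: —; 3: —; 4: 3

The schema corresponds to seriality: \forall x \exists y Rxy.
F1: fails — world b has no successor.
F2: fails — world n has no successor.
F3: holds.
F4: fails — world 2 has no successor.

F3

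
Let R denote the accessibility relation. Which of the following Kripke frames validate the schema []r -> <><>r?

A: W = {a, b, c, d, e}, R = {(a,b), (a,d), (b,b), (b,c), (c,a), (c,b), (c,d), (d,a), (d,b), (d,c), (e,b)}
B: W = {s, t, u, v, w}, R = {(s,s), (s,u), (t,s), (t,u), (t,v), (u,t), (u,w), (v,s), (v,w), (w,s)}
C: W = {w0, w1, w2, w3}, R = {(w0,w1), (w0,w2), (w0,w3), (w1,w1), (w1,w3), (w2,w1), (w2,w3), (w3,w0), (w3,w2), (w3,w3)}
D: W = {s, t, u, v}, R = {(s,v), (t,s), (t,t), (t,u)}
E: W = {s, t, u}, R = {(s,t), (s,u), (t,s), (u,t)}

This is the axiom for a generalized confluence (Geach) condition; its first-order frame correspondent is forall x exists w (xRw & x R^2 w).
A: satisfies the condition.
B: fails — at u but no w* with uRw* and uR²w*.
C: satisfies the condition.
D: fails — at s but no w with sRw and sR²w.
E: fails — at t but no w with tRw and tR²w.

A, C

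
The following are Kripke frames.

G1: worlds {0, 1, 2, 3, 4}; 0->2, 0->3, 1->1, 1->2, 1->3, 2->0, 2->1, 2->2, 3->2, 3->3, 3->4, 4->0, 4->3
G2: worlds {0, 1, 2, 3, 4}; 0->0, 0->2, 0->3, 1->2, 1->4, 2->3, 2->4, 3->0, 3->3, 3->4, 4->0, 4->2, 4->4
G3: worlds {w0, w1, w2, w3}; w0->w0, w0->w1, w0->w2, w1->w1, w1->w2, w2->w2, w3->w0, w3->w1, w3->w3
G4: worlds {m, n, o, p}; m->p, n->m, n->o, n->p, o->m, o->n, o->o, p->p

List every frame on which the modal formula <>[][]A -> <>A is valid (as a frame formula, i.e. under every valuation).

This is the axiom for a generalized confluence (Geach) condition; its first-order frame correspondent is forall x forall y (xRy -> exists w (y R^2 w & xRw)).
G1: holds.
G2: holds.
G3: holds.
G4: fails — oRm but no w with mR²w and oRw.
Valid on: G1, G2, G3.

G1, G2, G3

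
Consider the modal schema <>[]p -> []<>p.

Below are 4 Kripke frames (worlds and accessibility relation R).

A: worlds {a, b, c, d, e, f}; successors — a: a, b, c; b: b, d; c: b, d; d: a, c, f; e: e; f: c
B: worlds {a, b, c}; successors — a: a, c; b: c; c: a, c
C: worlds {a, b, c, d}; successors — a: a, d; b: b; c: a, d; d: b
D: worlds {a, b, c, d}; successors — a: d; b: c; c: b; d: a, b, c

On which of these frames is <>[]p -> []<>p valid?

B

This is the axiom for convergence; its first-order frame correspondent is forall x forall y forall z (Rxy & Rxz -> exists w (Ryw & Rzw)).
A: fails — Rbb and Rbd but b and d have no common successor.
B: holds.
C: fails — Raa and Rad but a and d have no common successor.
D: fails — Rdc and Rdb but c and b have no common successor.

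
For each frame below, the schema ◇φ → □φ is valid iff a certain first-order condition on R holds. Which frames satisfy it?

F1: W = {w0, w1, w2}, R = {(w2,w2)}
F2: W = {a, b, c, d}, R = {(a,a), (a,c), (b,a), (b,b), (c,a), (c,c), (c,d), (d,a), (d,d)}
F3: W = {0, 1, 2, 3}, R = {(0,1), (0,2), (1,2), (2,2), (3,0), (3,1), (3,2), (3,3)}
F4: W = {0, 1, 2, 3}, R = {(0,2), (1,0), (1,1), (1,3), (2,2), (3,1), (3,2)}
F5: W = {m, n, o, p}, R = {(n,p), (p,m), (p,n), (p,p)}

The schema corresponds to partial functionality: ∀x ∀y ∀z (Rxy ∧ Rxz → y = z).
F1: satisfies the condition.
F2: fails — a sees both a and c.
F3: fails — 0 sees both 1 and 2.
F4: fails — 1 sees both 0 and 1.
F5: fails — p sees both m and n.

F1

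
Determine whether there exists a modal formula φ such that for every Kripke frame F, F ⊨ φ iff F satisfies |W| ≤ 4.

Not definable by any modal formula

If a class were modally definable it would be closed under disjoint unions (Goldblatt–Thomason).
Any modal formula valid on each of 5 disjoint one-world frames is valid on their disjoint union (validity is preserved under disjoint unions). Each one-world frame has |W|=1≤4, but the union has |W|=5.
Hence having at most 4 worlds is not modally definable.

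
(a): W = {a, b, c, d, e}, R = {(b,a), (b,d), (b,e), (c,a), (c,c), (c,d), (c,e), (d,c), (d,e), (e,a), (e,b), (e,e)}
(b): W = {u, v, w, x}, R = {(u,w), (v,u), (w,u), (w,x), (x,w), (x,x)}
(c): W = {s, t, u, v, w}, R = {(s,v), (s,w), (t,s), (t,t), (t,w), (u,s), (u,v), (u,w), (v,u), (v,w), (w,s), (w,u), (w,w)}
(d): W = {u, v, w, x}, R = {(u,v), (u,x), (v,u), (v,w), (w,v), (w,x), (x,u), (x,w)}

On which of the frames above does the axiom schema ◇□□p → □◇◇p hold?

(b), (c), (d)

Frame correspondent (Sahlqvist): ∀x ∀y ∀z ((xRy ∧ xRz) → ∃w (yR²w ∧ zR²w)) — i.e. a generalized confluence (Geach) condition.
(a): fails — bRa, bRa but no w with aR²w and aR²w.
(b): satisfies the condition.
(c): satisfies the condition.
(d): satisfies the condition.
Valid on: (b), (c), (d).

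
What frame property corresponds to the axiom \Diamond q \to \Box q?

partial functionality

Suppose ◇q→□q is valid. Take Rxy, Rxz and set V(q)={y}. Then ◇q at x, so □q at x, so q at z, i.e. z=y.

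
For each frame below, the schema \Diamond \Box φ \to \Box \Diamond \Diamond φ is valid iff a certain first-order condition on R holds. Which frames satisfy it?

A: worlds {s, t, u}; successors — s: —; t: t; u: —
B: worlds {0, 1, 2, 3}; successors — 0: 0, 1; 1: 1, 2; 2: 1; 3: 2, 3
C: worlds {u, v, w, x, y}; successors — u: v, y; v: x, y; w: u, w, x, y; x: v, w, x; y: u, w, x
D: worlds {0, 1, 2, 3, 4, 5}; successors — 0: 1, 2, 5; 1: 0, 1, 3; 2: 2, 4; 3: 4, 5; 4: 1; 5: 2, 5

A, B, C

This is the axiom for a generalized confluence (Geach) condition; its first-order frame correspondent is \forall x \forall y \forall z ((xRy \wedge xRz) \to \exists w (yRw \wedge z R^2 w)).
A: ✓.
B: ✓.
C: ✓.
D: fails — 0R1, 0R5 but no w with 1Rw and 5R²w.
Valid on: A, B, C.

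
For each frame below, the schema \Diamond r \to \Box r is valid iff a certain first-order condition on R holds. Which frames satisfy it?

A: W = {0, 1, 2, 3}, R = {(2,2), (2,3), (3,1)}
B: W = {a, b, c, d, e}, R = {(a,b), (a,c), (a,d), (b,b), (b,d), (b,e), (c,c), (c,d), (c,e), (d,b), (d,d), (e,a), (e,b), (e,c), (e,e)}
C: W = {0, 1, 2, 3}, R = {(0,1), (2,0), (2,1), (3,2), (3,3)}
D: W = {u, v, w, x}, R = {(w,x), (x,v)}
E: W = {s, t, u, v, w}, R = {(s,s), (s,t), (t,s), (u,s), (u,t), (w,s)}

D

This is the axiom for partial functionality; its first-order frame correspondent is \forall x \forall y \forall z (Rxy \wedge Rxz \to y = z).
A: fails — 2 sees both 2 and 3.
B: fails — a sees both b and c.
C: fails — 2 sees both 0 and 1.
D: ✓.
E: fails — s sees both s and t.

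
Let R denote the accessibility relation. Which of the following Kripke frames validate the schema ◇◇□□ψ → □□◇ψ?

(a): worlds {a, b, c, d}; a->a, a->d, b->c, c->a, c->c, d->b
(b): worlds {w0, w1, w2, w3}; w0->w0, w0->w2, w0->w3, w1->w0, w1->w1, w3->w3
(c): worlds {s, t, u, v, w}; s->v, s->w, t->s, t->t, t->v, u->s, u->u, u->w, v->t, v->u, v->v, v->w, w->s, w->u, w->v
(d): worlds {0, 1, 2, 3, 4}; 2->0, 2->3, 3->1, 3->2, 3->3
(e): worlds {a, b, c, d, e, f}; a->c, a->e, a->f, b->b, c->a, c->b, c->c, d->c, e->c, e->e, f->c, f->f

The schema corresponds to a generalized confluence (Geach) condition: ∀x ∀y ∀z ((xR²y ∧ xR²z) → ∃w (yR²w ∧ zRw)).
(a): fails — aR²a, aR²b but no w with aR²w and bRw.
(b): fails — w0R²w0, w0R²w2 but no w with w0R²w and w2Rw.
(c): holds.
(d): fails — 2R²1, 2R²1 but no w with 1R²w and 1Rw.
(e): fails — aR²b, aR²a but no w with bR²w and aRw.

(c)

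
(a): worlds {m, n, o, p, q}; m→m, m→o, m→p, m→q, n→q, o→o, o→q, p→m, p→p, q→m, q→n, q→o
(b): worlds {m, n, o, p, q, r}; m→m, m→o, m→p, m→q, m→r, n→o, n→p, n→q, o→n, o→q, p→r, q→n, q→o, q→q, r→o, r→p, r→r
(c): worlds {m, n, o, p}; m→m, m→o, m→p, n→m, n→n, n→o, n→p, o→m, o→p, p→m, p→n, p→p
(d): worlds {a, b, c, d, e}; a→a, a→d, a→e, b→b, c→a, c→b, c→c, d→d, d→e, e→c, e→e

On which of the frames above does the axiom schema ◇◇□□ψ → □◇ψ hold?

Frame correspondent (Sahlqvist): ∀x ∀y ∀z ((xR²y ∧ xRz) → ∃w (yR²w ∧ zRw)) — i.e. a generalized confluence (Geach) condition.
(a): holds.
(b): fails — mR²o, mRp but no w with oR²w and pRw.
(c): holds.
(d): fails — cR²a, cRb but no w with aR²w and bRw.

(a), (c)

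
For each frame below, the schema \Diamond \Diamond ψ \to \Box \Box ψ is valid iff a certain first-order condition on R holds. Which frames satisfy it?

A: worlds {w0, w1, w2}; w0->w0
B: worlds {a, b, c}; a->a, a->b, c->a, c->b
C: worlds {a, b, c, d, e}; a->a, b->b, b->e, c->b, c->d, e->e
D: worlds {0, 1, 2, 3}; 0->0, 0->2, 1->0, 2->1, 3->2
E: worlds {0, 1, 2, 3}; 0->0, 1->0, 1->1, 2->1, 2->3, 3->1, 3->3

A

The schema corresponds to a generalized confluence (Geach) condition: \forall x \forall y \forall z ((x R^2 y \wedge x R^2 z) \to \exists w (y = w \wedge z = w)).
A: holds.
B: fails — aR²a, aR²b but a ≠ b.
C: fails — bR²b, bR²e but b ≠ e.
D: fails — 0R²0, 0R²1 but 0 ≠ 1.
E: fails — 1R²0, 1R²1 but 0 ≠ 1.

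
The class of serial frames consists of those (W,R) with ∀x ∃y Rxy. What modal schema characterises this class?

□r → ◇r

This is seriality; the standard corresponding axiom is D: □r → ◇r.
Suppose □r→◇r is valid. At any x set V(r)=W. Then □r at x, so ◇r at x, so x has a successor.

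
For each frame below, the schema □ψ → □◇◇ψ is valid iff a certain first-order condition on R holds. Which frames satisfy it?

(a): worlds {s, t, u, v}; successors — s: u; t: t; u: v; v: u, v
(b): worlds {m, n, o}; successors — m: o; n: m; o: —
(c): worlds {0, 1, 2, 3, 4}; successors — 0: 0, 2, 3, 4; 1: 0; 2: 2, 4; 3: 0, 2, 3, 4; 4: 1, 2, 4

Frame correspondent (Sahlqvist): ∀x ∀z (xRz → ∃w (xRw ∧ zR²w)) — i.e. a generalized confluence (Geach) condition.
(a): condition met.
(b): fails — mRo but no w with mRw and oR²w.
(c): condition met.

(a), (c)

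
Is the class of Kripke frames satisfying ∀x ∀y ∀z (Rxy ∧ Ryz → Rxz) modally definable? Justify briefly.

Yes: it is transitivity, defined by the 4 schema □q → □□q.
Suppose □q→□□q is valid. Take Rxy, Ryz and set V(q)={w : Rxw}. Then □q at x, so □□q at x, so □q at y, so q at z, i.e. Rxz.

Yes, by □q → □□q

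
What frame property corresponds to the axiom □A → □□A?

This is the 4 axiom.
It corresponds to transitivity: ∀x ∀y ∀z (Rxy ∧ Ryz → Rxz).

Transitivity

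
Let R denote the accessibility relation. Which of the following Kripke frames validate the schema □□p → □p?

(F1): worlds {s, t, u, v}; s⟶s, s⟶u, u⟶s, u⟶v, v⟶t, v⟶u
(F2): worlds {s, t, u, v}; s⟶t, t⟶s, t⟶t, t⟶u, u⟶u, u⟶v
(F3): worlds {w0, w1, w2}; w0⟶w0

(F2), (F3)

The schema corresponds to density: ∀x ∀y (Rxy → ∃z (Rxz ∧ Rzy)).
(F1): fails — Ruv but no z with Ruz and Rzv.
(F2): ✓.
(F3): ✓.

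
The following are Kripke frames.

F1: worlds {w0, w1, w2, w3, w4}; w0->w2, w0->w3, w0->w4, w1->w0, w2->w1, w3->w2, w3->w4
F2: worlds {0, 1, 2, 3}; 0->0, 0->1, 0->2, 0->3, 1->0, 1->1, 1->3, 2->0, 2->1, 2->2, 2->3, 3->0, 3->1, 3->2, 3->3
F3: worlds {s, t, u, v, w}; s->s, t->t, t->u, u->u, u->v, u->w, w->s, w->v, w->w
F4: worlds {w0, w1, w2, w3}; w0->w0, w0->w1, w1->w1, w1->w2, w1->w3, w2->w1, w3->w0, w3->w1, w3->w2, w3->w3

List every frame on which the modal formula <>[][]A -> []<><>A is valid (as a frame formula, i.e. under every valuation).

F2, F4

This is the axiom for a generalized confluence (Geach) condition; its first-order frame correspondent is forall x forall y forall z ((xRy & xRz) -> exists w (y R^2 w & z R^2 w)).
F1: fails — w0Rw2, w0Rw3 but no w with w2R²w and w3R²w.
F2: condition met.
F3: fails — uRu, uRv but no w* with uR²w* and vR²w*.
F4: condition met.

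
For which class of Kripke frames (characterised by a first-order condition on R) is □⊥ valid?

This is the Ver axiom.
Its frame correspondent is emptiness of R — ∀x ∀y ¬Rxy.

emptiness of R: ∀x ∀y ¬Rxy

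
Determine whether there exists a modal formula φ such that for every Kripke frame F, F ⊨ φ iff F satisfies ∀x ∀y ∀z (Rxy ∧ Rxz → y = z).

The condition is partial functionality. A defining modal formula is ◇p → □p.

Definable; ◇p → □p defines it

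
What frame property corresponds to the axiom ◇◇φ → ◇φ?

This schema is equivalent to the 4 axiom □φ → □□φ.
Its frame correspondent is transitivity — ∀x ∀y ∀z (Rxy ∧ Ryz → Rxz).

Transitivity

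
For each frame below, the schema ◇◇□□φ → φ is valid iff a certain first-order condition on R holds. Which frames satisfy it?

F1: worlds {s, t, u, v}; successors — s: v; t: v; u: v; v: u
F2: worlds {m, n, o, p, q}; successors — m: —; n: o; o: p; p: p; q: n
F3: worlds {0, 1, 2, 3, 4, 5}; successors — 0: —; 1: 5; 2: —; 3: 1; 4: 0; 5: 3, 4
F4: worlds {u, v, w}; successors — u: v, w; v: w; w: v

none

The schema corresponds to a generalized confluence (Geach) condition: ∀x ∀y (xR²y → ∃w (yR²w ∧ x = w)).
F1: fails — sR²u but no w with uR²w and s=w.
F2: fails — nR²p but no w with pR²w and n=w.
F3: fails — 1R²3 but no w with 3R²w and 1=w.
F4: fails — uR²v but no t with vR²t and u=t.
Valid on no frame.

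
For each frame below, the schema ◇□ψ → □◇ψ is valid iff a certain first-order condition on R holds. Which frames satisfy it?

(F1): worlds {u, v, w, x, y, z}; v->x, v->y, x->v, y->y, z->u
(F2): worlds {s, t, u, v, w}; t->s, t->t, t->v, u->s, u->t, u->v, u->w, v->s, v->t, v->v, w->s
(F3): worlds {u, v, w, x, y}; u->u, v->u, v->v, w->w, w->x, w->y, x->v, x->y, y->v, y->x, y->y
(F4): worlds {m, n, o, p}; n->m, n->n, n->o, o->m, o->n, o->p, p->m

(F3)

The schema corresponds to convergence: ∀x ∀y ∀z (Rxy ∧ Rxz → ∃w (Ryw ∧ Rzw)).
(F1): fails — Rvx and Rvy but x and y have no common successor.
(F2): fails — Rtv and Rts but v and s have no common successor.
(F3): satisfies the condition.
(F4): fails — Rnn and Rnm but n and m have no common successor.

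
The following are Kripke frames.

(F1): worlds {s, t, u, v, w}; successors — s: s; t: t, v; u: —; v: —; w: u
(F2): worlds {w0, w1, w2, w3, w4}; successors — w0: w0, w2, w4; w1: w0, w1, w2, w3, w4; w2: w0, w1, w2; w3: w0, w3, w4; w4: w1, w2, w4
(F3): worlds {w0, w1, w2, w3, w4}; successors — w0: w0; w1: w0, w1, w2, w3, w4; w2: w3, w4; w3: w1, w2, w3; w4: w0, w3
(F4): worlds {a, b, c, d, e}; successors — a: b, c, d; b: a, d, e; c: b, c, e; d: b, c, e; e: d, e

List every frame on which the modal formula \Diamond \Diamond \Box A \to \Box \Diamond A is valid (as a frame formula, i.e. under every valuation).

(F2), (F4)

The schema corresponds to a generalized confluence (Geach) condition: \forall x \forall y \forall z ((x R^2 y \wedge xRz) \to \exists w (yRw \wedge zRw)).
(F1): fails — tR²t, tRv but no w* with tRw* and vRw*.
(F2): satisfies the condition.
(F3): fails — w1R²w0, w1Rw2 but no w with w0Rw and w2Rw.
(F4): satisfies the condition.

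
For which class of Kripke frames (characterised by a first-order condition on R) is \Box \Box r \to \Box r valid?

Suppose □□r→□r is valid. Take Rxy and set V(r)={w : xR²w}. Then □□r at x, so □r at x, so r at y, i.e. ∃z(Rxz∧Rzy).

density: \forall x \forall y (Rxy \to \exists z (Rxz \wedge Rzy))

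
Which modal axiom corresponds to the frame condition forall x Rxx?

A defining formula is □q → q (the T axiom).

□q → q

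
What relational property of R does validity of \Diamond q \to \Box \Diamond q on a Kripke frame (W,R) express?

the Euclidean property: \forall x \forall y \forall z (Rxy \wedge Rxz \to Ryz)

Suppose ◇q→□◇q is valid. Take Rxy, Rxz and set V(q)={y}. Then ◇q at x, so □◇q at x, so ◇q at z, so some w with Rzw has q; w=y, i.e. Rzy. By symmetry of the argument, Ryz.
Conversely, any frame satisfying \forall x \forall y \forall z (Rxy \wedge Rxz \to Ryz) validates the schema.
Frame condition: \forall x \forall y \forall z (Rxy \wedge Rxz \to Ryz).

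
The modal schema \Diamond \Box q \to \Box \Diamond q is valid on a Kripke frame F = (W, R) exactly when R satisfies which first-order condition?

Suppose ◇□q→□◇q is valid. Take Rxy, Rxz and set V(q)={w : Ryw}. Then □q at y so ◇□q at x, so □◇q at x, so ◇q at z, giving w with Rzw and Ryw.

Convergence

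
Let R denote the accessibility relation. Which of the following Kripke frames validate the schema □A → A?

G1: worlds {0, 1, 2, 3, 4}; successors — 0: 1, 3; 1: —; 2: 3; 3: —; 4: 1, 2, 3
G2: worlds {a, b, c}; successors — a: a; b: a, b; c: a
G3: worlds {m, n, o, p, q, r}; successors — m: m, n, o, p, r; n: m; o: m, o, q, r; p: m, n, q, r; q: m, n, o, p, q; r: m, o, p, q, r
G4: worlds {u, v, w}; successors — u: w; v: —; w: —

none

This is the axiom for reflexivity; its first-order frame correspondent is ∀x Rxx.
G1: fails — world 0 does not see itself.
G2: fails — world c does not see itself.
G3: fails — world n does not see itself.
G4: fails — world u does not see itself.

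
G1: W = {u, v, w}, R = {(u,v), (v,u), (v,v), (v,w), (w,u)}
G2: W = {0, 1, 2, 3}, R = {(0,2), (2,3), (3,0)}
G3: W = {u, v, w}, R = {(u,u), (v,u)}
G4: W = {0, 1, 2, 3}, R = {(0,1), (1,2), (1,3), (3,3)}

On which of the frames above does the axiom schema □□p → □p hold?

G3

The schema corresponds to density: ∀x ∀y (Rxy → ∃z (Rxz ∧ Rzy)).
G1: fails — Rwu but no z with Rwz and Rzu.
G2: fails — R23 but no z with R2z and Rz3.
G3: condition met.
G4: fails — R12 but no z with R1z and Rz2.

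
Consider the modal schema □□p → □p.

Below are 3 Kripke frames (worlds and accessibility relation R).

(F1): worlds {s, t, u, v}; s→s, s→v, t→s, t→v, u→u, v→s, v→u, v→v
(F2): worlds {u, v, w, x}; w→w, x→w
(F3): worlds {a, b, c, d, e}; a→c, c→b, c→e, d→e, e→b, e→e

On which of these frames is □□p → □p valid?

(F1), (F2)

Frame correspondent (Sahlqvist): ∀x ∀y (Rxy → ∃z (Rxz ∧ Rzy)) — i.e. density.
(F1): condition met.
(F2): condition met.
(F3): fails — Rac but no z with Raz and Rzc.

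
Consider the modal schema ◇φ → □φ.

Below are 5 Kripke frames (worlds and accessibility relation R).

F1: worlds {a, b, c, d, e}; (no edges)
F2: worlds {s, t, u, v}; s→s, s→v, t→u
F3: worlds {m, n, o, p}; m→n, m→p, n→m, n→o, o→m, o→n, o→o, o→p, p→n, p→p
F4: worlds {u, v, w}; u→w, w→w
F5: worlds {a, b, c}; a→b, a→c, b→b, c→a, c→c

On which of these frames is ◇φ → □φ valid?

F1, F4

The schema corresponds to partial functionality: ∀x ∀y ∀z (Rxy ∧ Rxz → y = z).
F1: condition met.
F2: fails — s sees both s and v.
F3: fails — m sees both n and p.
F4: condition met.
F5: fails — a sees both b and c.
Valid on: F1, F4.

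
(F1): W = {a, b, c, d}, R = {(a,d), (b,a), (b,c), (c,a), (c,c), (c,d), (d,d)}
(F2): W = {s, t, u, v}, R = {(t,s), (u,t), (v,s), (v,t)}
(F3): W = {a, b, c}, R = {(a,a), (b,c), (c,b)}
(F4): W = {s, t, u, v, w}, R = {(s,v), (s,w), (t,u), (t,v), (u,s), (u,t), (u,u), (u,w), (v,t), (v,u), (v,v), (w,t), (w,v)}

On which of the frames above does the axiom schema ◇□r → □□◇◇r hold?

(F1), (F3), (F4)

Frame correspondent (Sahlqvist): ∀x ∀y ∀z ((xRy ∧ xR²z) → ∃w (yRw ∧ zR²w)) — i.e. a generalized confluence (Geach) condition.
(F1): condition met.
(F2): fails — uRt, uR²s but no w with tRw and sR²w.
(F3): condition met.
(F4): condition met.
Valid on: (F1), (F3), (F4).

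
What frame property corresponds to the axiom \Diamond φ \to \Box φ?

Suppose ◇φ→□φ is valid. Take Rxy, Rxz and set V(φ)={y}. Then ◇φ at x, so □φ at x, so φ at z, i.e. z=y.

partial functionality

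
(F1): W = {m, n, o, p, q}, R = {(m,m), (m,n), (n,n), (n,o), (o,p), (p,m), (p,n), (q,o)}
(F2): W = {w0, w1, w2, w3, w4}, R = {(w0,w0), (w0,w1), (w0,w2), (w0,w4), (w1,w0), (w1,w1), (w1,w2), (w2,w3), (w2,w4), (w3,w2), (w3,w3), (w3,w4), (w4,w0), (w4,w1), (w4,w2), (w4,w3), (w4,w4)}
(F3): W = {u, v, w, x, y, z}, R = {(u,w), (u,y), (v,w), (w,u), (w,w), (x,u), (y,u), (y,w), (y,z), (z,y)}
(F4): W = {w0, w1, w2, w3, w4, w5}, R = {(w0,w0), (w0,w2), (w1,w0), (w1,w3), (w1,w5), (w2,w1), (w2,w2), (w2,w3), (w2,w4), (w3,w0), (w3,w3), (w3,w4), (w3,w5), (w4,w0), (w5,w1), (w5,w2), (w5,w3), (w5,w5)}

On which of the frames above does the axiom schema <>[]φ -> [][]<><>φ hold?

(F2), (F4)

The schema corresponds to a generalized confluence (Geach) condition: forall x forall y forall z ((xRy & x R^2 z) -> exists w (yRw & z R^2 w)).
(F1): fails — nRo, nR²o but no w with oRw and oR²w.
(F2): holds.
(F3): fails — yRz, yR²u but no t with zRt and uR²t.
(F4): holds.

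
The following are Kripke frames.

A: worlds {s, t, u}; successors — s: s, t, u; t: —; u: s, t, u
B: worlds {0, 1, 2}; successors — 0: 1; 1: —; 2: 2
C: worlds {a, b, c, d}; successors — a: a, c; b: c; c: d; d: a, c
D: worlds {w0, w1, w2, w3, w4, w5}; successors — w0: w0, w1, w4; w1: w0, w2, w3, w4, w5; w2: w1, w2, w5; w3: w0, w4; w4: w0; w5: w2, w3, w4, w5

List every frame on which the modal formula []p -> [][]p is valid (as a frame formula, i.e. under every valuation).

Frame correspondent (Sahlqvist): forall x forall y forall z (Rxy & Ryz -> Rxz) — i.e. transitivity.
A: condition met.
B: condition met.
C: fails — Rbc and Rcd but not Rbd.
D: fails — Rw1w2 and Rw2w1 but not Rw1w1.

A, B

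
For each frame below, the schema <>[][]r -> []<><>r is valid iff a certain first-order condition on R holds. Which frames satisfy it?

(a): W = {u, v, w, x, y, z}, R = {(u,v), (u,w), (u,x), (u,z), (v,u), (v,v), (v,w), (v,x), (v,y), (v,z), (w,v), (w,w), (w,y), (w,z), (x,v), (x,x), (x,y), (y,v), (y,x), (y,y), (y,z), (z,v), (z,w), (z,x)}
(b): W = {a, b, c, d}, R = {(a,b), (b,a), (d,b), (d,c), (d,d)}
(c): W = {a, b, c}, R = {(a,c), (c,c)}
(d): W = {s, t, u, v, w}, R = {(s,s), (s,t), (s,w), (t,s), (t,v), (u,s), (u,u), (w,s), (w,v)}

(a), (c)

Frame correspondent (Sahlqvist): forall x forall y forall z ((xRy & xRz) -> exists w (y R^2 w & z R^2 w)) — i.e. a generalized confluence (Geach) condition.
(a): condition met.
(b): fails — dRb, dRc but no w with bR²w and cR²w.
(c): condition met.
(d): fails — tRs, tRv but no w* with sR²w* and vR²w*.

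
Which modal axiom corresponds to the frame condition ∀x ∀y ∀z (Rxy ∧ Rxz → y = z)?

◇ψ → □ψ

This is partial functionality; the standard corresponding axiom is CD: ◇ψ → □ψ.
Suppose ◇ψ→□ψ is valid. Take Rxy, Rxz and set V(ψ)={y}. Then ◇ψ at x, so □ψ at x, so ψ at z, i.e. z=y.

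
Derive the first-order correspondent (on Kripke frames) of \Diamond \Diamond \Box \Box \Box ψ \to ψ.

\forall x \forall y (x R^2 y \to \exists w (y R^3 w \wedge x = w))

This is a Sahlqvist (Geach-type) schema ◇^2□^3ψ → □^0◇^0ψ.
Minimal-valuation argument: fix x; take any y with xR^2y and any z with xR^0z. Set V(ψ) to the set of worlds R-reachable from y in exactly 3 steps. Then □^3ψ holds at y, so the antecedent holds at x; validity forces ◇^0ψ at z, giving a w with zR^0w and yR^3w.
First-order correspondent: \forall x \forall y (x R^2 y \to \exists w (y R^3 w \wedge x = w)).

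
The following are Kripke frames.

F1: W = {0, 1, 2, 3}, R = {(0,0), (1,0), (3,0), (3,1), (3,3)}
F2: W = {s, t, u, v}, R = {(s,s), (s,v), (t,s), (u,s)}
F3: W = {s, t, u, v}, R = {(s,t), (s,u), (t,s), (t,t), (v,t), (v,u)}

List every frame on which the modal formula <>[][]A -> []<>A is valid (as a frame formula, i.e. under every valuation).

F1

This is the axiom for a generalized confluence (Geach) condition; its first-order frame correspondent is forall x forall y forall z ((xRy & xRz) -> exists w (y R^2 w & zRw)).
F1: ✓.
F2: fails — sRs, sRv but no w with sR²w and vRw.
F3: fails — sRt, sRu but no w with tR²w and uRw.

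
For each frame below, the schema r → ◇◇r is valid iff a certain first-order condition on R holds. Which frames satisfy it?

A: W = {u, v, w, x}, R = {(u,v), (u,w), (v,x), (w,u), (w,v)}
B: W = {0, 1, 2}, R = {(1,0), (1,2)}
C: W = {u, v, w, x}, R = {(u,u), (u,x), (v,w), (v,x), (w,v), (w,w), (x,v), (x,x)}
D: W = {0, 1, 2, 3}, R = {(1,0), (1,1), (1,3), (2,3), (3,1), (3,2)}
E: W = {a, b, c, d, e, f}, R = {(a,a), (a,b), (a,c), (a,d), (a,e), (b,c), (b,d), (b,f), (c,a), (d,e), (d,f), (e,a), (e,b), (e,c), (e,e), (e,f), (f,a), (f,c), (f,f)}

The schema corresponds to a generalized confluence (Geach) condition: ∀x ∃w (x = w ∧ xR²w).
A: fails — at v but no t with v=t and vR²t.
B: fails — at 0 but no w with 0=w and 0R²w.
C: holds.
D: fails — at 0 but no w with 0=w and 0R²w.
E: fails — at b but no w with b=w and bR²w.

C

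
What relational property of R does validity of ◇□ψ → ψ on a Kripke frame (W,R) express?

This schema is equivalent to the B axiom ψ → □◇ψ.
It corresponds to symmetry: ∀x ∀y (Rxy → Ryx).

symmetry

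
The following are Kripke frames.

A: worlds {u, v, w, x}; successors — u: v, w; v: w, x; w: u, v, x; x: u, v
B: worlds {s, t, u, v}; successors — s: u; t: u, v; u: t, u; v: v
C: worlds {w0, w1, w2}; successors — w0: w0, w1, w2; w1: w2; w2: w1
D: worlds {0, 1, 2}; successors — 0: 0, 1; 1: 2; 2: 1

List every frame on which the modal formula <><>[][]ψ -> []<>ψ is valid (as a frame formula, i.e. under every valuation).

A

This is the axiom for a generalized confluence (Geach) condition; its first-order frame correspondent is forall x forall y forall z ((x R^2 y & xRz) -> exists w (y R^2 w & zRw)).
A: condition met.
B: fails — tR²v, tRu but no w with vR²w and uRw.
C: fails — w0R²w1, w0Rw1 but no w with w1R²w and w1Rw.
D: fails — 0R²1, 0R1 but no w with 1R²w and 1Rw.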